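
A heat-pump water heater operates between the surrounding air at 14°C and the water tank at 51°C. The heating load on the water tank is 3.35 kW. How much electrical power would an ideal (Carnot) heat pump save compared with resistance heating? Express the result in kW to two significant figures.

In absolute terms T_C = 287.15 K and T_H = 324.15 K, so ΔT = 37.00 K.
COP_Carnot = T_H/ΔT = 324.15/37.00 = 8.761.
Resistance heating needs Ẇ_res = Q̇_H = 3.350 kW; the reversible heat pump needs only Ẇ_hp = Q̇_H/COP = 0.3824 kW.
Saving = 3.350 − 0.3824 = 2.968 kW.

3.0 kW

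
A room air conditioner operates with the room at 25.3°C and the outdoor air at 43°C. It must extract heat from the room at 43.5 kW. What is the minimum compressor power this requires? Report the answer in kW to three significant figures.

2.58 kW

In absolute terms T_C = 298.45 K and T_H = 316.15 K, so ΔT = 17.70 K.
COP_Carnot = T_C/ΔT = 298.45/17.70 = 16.86.
Ẇ_min = Q̇/COP_Carnot = 43.50/16.86 = 2.580 kW.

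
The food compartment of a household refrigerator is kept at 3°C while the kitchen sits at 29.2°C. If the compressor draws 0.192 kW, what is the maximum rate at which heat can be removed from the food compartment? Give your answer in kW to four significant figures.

2.024 kW

In absolute terms T_C = 276.15 K and T_H = 302.35 K, so ΔT = 26.20 K.
COP_Carnot = T_C/ΔT = 276.15/26.20 = 10.54.
Q̇_max = COP_Carnot × Ẇ = 10.54 × 0.1920 kW = 2.024 kW.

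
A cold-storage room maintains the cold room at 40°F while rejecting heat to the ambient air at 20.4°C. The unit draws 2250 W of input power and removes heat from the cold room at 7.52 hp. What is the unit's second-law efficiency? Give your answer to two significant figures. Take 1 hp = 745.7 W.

Converting, Q̇_C = 7.520 hp = 5608 W, so COP_actual = Q̇_C/Ẇ = 5608/2250 = 2.492.
In absolute terms T_C = 277.59 K and T_H = 293.55 K, so ΔT = 15.96 K.
COP_Carnot = T_C/ΔT = 277.59/15.96 = 17.40.
η_II = COP_actual/COP_Carnot = 2.492/17.40 = 0.1433.

0.14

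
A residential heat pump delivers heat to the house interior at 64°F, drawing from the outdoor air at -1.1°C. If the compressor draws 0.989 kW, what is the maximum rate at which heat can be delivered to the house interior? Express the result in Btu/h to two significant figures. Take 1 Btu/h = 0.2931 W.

52000 Btu/h

In absolute terms T_C = 272.05 K and T_H = 290.93 K, so ΔT = 18.88 K.
COP_Carnot = T_H/ΔT = 290.93/18.88 = 15.41.
Q̇_max = COP_Carnot × Ẇ = 15.41 × 0.9890 kW = 15.24 kW = 52000 Btu/h.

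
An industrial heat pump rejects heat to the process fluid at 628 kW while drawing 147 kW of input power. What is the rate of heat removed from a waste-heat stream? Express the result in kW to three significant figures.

481 kW

For a cyclic device the first law requires Q̇_H = Q̇_C + Ẇ.
Q̇_C = Q̇_H − Ẇ = 481.0 kW.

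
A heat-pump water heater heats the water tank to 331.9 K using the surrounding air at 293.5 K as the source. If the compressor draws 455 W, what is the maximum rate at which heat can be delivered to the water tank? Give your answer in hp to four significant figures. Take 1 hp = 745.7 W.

The reservoir spacing is ΔT = 331.9 − 293.5 = 38.40 K.
COP_Carnot = T_H/ΔT = 331.90/38.40 = 8.643.
Q̇_max = COP_Carnot × Ẇ = 8.643 × 455.0 W = 3933 W = 5.274 hp.

5.274 hp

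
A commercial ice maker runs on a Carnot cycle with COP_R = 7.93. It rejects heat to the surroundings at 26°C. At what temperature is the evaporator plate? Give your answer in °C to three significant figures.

-7.50 °C

For a Carnot refrigerator COP_R = T_C/(T_H − T_C), so T_C = COP·T_H/(1 + COP).
With T_H = 299.15 K, T_C = 7.93 × 299.15/8.930 = 265.65 K.
Converting, 265.65 K = -7.50°C.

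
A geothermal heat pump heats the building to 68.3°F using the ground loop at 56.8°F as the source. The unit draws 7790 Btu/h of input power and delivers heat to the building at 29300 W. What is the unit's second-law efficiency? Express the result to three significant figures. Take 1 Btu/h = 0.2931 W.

Converting, Q̇_H = 29300 W = 99970 Btu/h, so COP_actual = Q̇_H/Ẇ = 99970/7790 = 12.83.
In absolute terms T_C = 286.93 K and T_H = 293.32 K, so ΔT = 6.389 K.
COP_Carnot = T_H/ΔT = 293.32/6.389 = 45.91.
η_II = COP_actual/COP_Carnot = 12.83/45.91 = 0.2795.

0.280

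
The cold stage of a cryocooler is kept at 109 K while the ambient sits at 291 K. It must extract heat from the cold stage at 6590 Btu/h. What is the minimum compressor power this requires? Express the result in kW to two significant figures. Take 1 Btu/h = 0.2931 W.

3.2 kW

The reservoir spacing is ΔT = 291 − 109 = 182.0 K.
COP_Carnot = T_C/ΔT = 109.00/182.0 = 0.5989.
Ẇ_min = Q̇/COP_Carnot = 6590/0.5989 = 11000 Btu/h = 3.225 kW.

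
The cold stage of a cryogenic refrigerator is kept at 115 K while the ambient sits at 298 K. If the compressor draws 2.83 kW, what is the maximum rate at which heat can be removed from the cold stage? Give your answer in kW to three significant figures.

The reservoir spacing is ΔT = 298 − 115 = 183.0 K.
COP_Carnot = T_C/ΔT = 115.00/183.0 = 0.6284.
Q̇_max = COP_Carnot × Ẇ = 0.6284 × 2.830 kW = 1.778 kW.

1.78 kW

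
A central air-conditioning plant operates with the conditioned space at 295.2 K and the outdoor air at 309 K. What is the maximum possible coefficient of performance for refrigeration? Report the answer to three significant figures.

21.4

The reservoir spacing is ΔT = 309 − 295.2 = 13.80 K.
For a reversible cycle, COP_Carnot = T_C/ΔT = 295.20/13.80 = 21.39.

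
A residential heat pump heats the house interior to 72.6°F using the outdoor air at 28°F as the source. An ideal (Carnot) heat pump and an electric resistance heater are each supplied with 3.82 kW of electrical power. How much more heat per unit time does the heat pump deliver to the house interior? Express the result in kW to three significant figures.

41.8 kW

In absolute terms T_C = 270.93 K and T_H = 295.71 K, so ΔT = 24.78 K.
COP_Carnot = T_H/ΔT = 295.71/24.78 = 11.93.
The heat pump delivers Q̇_H = COP × Ẇ = 45.59 kW; the resistance heater delivers Ẇ = 3.820 kW.
Extra = (COP − 1)·Ẇ = 41.77 kW.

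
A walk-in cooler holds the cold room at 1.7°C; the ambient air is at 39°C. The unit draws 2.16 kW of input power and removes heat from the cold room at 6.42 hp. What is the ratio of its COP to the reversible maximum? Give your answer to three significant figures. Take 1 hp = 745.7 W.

0.301

Converting, Q̇_C = 6.420 hp = 4.787 kW, so COP_actual = Q̇_C/Ẇ = 4.787/2.160 = 2.216.
In absolute terms T_C = 274.85 K and T_H = 312.15 K, so ΔT = 37.30 K.
COP_Carnot = T_C/ΔT = 274.85/37.30 = 7.369.
η_II = COP_actual/COP_Carnot = 2.216/7.369 = 0.3008.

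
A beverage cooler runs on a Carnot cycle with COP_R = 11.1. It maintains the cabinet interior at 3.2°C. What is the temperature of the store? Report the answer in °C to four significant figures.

COP_R = T_C/(T_H − T_C) gives T_H − T_C = T_C/COP.
With T_C = 276.35 K, T_H = 276.35 × (1 + 1/11.1) = 301.25 K.
Converting, 301.25 K = 28.10°C.

28.10 °C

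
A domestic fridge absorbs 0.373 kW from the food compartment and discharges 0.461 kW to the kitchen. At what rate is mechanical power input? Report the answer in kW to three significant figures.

0.0880 kW

For a cyclic device the first law requires Q̇_H = Q̇_C + Ẇ.
Ẇ = Q̇_H − Q̇_C = 0.08800 kW.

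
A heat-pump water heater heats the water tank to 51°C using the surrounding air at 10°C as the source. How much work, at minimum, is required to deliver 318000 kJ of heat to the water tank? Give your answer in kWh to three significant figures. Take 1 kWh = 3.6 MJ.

11.2 kWh

In absolute terms T_C = 283.15 K and T_H = 324.15 K, so ΔT = 41.00 K.
The reversible limit is COP_HP = T_H/ΔT = 7.906, so W_min = Q_H/COP = Q_H·ΔT/T_H.
W_min = 318000 × 41.00/324.15 = 40220 kJ = 11.17 kWh.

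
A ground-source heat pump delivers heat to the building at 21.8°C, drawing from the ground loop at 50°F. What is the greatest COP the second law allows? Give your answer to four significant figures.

In absolute terms T_C = 283.15 K and T_H = 294.95 K, so ΔT = 11.80 K.
For a reversible cycle, COP_Carnot = T_H/ΔT = 294.95/11.80 = 25.00.

25.00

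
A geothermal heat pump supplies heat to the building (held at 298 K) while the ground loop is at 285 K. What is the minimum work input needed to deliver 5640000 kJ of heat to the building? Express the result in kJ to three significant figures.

246000 kJ

The reservoir spacing is ΔT = 298 − 285 = 13.00 K.
The reversible limit is COP_HP = T_H/ΔT = 22.92, so W_min = Q_H/COP = Q_H·ΔT/T_H.
W_min = 5640000 × 13.00/298.00 = 246000 kJ.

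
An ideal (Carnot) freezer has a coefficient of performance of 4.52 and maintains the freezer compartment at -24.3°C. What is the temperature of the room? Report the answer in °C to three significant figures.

COP_R = T_C/(T_H − T_C) gives T_H − T_C = T_C/COP.
With T_C = 248.85 K, T_H = 248.85 × (1 + 1/4.52) = 303.91 K.
Converting, 303.91 K = 30.76°C.

30.8 °C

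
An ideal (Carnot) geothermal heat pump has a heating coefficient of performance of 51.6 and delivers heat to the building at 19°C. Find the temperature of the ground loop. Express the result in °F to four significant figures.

COP_HP = T_H/(T_H − T_C) gives T_H − T_C = T_H/COP.
With T_H = 292.15 K, T_C = 292.15 × (1 − 1/51.6) = 286.49 K.
Converting, 286.49 K = 56.01°F.

56.01 °F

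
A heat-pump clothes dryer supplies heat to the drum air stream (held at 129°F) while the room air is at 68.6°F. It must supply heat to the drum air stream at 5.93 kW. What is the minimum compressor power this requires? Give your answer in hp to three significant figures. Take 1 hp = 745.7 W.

0.816 hp

In absolute terms T_C = 293.48 K and T_H = 327.04 K, so ΔT = 33.56 K.
COP_Carnot = T_H/ΔT = 327.04/33.56 = 9.746.
Ẇ_min = Q̇/COP_Carnot = 5.930/9.746 = 0.6084 kW = 0.8159 hp.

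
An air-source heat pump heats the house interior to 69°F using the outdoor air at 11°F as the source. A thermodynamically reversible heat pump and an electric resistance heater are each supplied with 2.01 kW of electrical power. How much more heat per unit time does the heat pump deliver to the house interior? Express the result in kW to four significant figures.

16.31 kW

In absolute terms T_C = 261.48 K and T_H = 293.71 K, so ΔT = 32.22 K.
COP_Carnot = T_H/ΔT = 293.71/32.22 = 9.115.
The heat pump delivers Q̇_H = COP × Ẇ = 18.32 kW; the resistance heater delivers Ẇ = 2.010 kW.
Extra = (COP − 1)·Ẇ = 16.31 kW.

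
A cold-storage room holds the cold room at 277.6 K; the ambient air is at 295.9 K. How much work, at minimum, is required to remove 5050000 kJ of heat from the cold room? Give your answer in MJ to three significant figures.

333 MJ

The reservoir spacing is ΔT = 295.9 − 277.6 = 18.30 K.
The reversible limit is COP_R = T_C/ΔT = 15.17, so W_min = Q_C/COP = Q_C·ΔT/T_C.
W_min = 5050000 × 18.30/277.60 = 332900 kJ = 332.9 MJ.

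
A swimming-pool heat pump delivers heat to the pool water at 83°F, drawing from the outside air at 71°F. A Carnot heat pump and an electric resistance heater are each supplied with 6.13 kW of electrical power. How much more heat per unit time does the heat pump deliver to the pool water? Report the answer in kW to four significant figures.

271.1 kW

In absolute terms T_C = 294.82 K and T_H = 301.48 K, so ΔT = 6.667 K.
COP_Carnot = T_H/ΔT = 301.48/6.667 = 45.22.
The heat pump delivers Q̇_H = COP × Ẇ = 277.2 kW; the resistance heater delivers Ẇ = 6.130 kW.
Extra = (COP − 1)·Ẇ = 271.1 kW.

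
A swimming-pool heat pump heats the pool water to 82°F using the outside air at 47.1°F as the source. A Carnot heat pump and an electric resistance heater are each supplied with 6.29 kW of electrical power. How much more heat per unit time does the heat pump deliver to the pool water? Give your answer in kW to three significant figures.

In absolute terms T_C = 281.54 K and T_H = 300.93 K, so ΔT = 19.39 K.
COP_Carnot = T_H/ΔT = 300.93/19.39 = 15.52.
The heat pump delivers Q̇_H = COP × Ẇ = 97.62 kW; the resistance heater delivers Ẇ = 6.290 kW.
Extra = (COP − 1)·Ẇ = 91.33 kW.

91.3 kW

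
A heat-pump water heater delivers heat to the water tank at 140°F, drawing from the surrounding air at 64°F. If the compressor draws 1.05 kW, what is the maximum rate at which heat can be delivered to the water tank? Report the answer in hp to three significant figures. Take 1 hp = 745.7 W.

In absolute terms T_C = 290.93 K and T_H = 333.15 K, so ΔT = 42.22 K.
COP_Carnot = T_H/ΔT = 333.15/42.22 = 7.890.
Q̇_max = COP_Carnot × Ẇ = 7.890 × 1.050 kW = 8.285 kW = 11.11 hp.

11.1 hp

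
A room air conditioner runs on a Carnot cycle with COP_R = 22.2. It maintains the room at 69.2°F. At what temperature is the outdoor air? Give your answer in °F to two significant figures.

93 °F

COP_R = T_C/(T_H − T_C) gives T_H − T_C = T_C/COP.
With T_C = 293.82 K, T_H = 293.82 × (1 + 1/22.2) = 307.05 K.
Converting, 307.05 K = 93.02°F.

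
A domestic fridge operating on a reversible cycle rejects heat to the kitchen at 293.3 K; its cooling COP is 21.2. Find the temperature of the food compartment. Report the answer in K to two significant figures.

For a Carnot refrigerator COP_R = T_C/(T_H − T_C), so T_C = COP·T_H/(1 + COP).
With T_H = 293.30 K, T_C = 21.2 × 293.30/22.20 = 280.09 K.

280 K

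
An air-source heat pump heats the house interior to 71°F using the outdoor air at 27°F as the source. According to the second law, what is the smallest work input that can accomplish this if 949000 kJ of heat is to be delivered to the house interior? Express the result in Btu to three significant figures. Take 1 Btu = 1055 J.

In absolute terms T_C = 270.37 K and T_H = 294.82 K, so ΔT = 24.44 K.
The reversible limit is COP_HP = T_H/ΔT = 12.06, so W_min = Q_H/COP = Q_H·ΔT/T_H.
W_min = 949000 × 24.44/294.82 = 78690 kJ = 74580 Btu.

74600 Btu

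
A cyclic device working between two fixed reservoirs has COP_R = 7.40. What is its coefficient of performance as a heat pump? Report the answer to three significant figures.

The first law on one cycle gives Q_H = Q_C + W, so Q_H/W = Q_C/W + 1.
COP_HP = COP_R + 1 = 7.40 + 1 = 8.40.

8.40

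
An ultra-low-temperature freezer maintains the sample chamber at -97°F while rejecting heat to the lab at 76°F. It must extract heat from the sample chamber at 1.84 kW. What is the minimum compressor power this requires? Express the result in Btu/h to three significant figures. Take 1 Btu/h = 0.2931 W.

In absolute terms T_C = 201.48 K and T_H = 297.59 K, so ΔT = 96.11 K.
COP_Carnot = T_C/ΔT = 201.48/96.11 = 2.096.
Ẇ_min = Q̇/COP_Carnot = 1.840/2.096 = 0.8777 kW = 2995 Btu/h.

2990 Btu/h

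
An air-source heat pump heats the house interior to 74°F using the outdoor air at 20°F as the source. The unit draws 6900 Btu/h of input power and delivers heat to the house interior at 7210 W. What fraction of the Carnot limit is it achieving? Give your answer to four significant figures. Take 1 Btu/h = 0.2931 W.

0.3607

Converting, Q̇_H = 7210 W = 24600 Btu/h, so COP_actual = Q̇_H/Ẇ = 24600/6900 = 3.565.
In absolute terms T_C = 266.48 K and T_H = 296.48 K, so ΔT = 30.00 K.
COP_Carnot = T_H/ΔT = 296.48/30.00 = 9.883.
η_II = COP_actual/COP_Carnot = 3.565/9.883 = 0.3607.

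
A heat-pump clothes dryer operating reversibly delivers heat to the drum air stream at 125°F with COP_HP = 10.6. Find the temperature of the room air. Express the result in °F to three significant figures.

COP_HP = T_H/(T_H − T_C) gives T_H − T_C = T_H/COP.
With T_H = 324.82 K, T_C = 324.82 × (1 − 1/10.6) = 294.17 K.
Converting, 294.17 K = 69.84°F.

69.8 °F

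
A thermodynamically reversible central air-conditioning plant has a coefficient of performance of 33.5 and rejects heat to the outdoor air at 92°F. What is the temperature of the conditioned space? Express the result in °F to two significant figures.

For a Carnot refrigerator COP_R = T_C/(T_H − T_C), so T_C = COP·T_H/(1 + COP).
With T_H = 306.48 K, T_C = 33.5 × 306.48/34.50 = 297.60 K.
Converting, 297.60 K = 76.01°F.

76 °F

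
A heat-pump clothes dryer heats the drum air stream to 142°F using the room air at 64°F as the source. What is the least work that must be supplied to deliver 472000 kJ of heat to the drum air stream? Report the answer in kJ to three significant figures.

61200 kJ

In absolute terms T_C = 290.93 K and T_H = 334.26 K, so ΔT = 43.33 K.
The reversible limit is COP_HP = T_H/ΔT = 7.714, so W_min = Q_H/COP = Q_H·ΔT/T_H.
W_min = 472000 × 43.33/334.26 = 61190 kJ.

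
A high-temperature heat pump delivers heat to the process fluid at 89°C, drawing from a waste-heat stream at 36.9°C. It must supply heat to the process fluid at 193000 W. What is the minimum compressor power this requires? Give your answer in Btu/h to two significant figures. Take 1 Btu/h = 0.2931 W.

95000 Btu/h

In absolute terms T_C = 310.05 K and T_H = 362.15 K, so ΔT = 52.10 K.
COP_Carnot = T_H/ΔT = 362.15/52.10 = 6.951.
Ẇ_min = Q̇/COP_Carnot = 193000/6.951 = 27770 W = 94730 Btu/h.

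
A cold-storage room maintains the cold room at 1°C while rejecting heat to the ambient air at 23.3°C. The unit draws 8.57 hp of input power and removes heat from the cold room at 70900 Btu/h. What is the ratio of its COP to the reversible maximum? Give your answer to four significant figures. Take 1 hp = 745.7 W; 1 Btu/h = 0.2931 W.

Converting, Q̇_C = 70900 Btu/h = 27.87 hp, so COP_actual = Q̇_C/Ẇ = 27.87/8.570 = 3.252.
In absolute terms T_C = 274.15 K and T_H = 296.45 K, so ΔT = 22.30 K.
COP_Carnot = T_C/ΔT = 274.15/22.30 = 12.29.
η_II = COP_actual/COP_Carnot = 3.252/12.29 = 0.2645.

0.2645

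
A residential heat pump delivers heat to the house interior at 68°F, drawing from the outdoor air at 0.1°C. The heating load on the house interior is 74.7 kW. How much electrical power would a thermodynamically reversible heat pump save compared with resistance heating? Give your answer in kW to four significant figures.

In absolute terms T_C = 273.25 K and T_H = 293.15 K, so ΔT = 19.90 K.
COP_Carnot = T_H/ΔT = 293.15/19.90 = 14.73.
Resistance heating needs Ẇ_res = Q̇_H = 74.70 kW; the reversible heat pump needs only Ẇ_hp = Q̇_H/COP = 5.071 kW.
Saving = 74.70 − 5.071 = 69.63 kW.

69.63 kW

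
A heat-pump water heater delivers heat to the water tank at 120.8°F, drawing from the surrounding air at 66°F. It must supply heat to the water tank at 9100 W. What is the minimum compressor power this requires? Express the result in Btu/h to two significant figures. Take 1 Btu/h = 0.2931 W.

In absolute terms T_C = 292.04 K and T_H = 322.48 K, so ΔT = 30.44 K.
COP_Carnot = T_H/ΔT = 322.48/30.44 = 10.59.
Ẇ_min = Q̇/COP_Carnot = 9100/10.59 = 859.1 W = 2931 Btu/h.

2900 Btu/h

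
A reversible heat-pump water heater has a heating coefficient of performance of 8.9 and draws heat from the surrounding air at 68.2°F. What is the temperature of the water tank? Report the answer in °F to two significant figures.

140 °F

COP_HP = T_H/(T_H − T_C) rearranges to T_H = COP·T_C/(COP − 1).
With T_C = 293.26 K, T_H = 8.9 × 293.26/7.900 = 330.38 K.
Converting, 330.38 K = 135.02°F.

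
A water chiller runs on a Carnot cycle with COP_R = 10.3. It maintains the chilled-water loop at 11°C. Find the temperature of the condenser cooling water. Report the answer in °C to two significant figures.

39 °C

COP_R = T_C/(T_H − T_C) gives T_H − T_C = T_C/COP.
With T_C = 284.15 K, T_H = 284.15 × (1 + 1/10.3) = 311.74 K.
Converting, 311.74 K = 38.59°C.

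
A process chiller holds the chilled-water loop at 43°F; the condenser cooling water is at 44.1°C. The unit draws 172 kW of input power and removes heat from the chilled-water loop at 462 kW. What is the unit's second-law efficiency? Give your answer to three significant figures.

COP_actual = Q̇_C/Ẇ = 462.0/172.0 = 2.686.
In absolute terms T_C = 279.26 K and T_H = 317.25 K, so ΔT = 37.99 K.
COP_Carnot = T_C/ΔT = 279.26/37.99 = 7.351.
η_II = COP_actual/COP_Carnot = 2.686/7.351 = 0.3654.

0.365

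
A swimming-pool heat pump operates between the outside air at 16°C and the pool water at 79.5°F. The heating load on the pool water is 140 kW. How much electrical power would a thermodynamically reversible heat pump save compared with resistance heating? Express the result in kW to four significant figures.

135.1 kW

In absolute terms T_C = 289.15 K and T_H = 299.54 K, so ΔT = 10.39 K.
COP_Carnot = T_H/ΔT = 299.54/10.39 = 28.83.
Resistance heating needs Ẇ_res = Q̇_H = 140.0 kW; the reversible heat pump needs only Ẇ_hp = Q̇_H/COP = 4.856 kW.
Saving = 140.0 − 4.856 = 135.1 kW.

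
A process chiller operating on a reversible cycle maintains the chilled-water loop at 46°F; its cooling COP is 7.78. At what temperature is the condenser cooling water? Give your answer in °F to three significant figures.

111 °F

COP_R = T_C/(T_H − T_C) gives T_H − T_C = T_C/COP.
With T_C = 280.93 K, T_H = 280.93 × (1 + 1/7.78) = 317.04 K.
Converting, 317.04 K = 111.00°F.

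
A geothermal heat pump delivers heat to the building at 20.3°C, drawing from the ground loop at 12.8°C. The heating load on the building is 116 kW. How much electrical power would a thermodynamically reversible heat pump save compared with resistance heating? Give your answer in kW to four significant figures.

In absolute terms T_C = 285.95 K and T_H = 293.45 K, so ΔT = 7.500 K.
COP_Carnot = T_H/ΔT = 293.45/7.500 = 39.13.
Resistance heating needs Ẇ_res = Q̇_H = 116.0 kW; the reversible heat pump needs only Ẇ_hp = Q̇_H/COP = 2.965 kW.
Saving = 116.0 − 2.965 = 113.0 kW.

113.0 kW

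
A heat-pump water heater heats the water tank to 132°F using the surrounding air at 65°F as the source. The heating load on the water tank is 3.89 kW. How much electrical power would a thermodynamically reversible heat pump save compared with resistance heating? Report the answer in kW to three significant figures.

In absolute terms T_C = 291.48 K and T_H = 328.71 K, so ΔT = 37.22 K.
COP_Carnot = T_H/ΔT = 328.71/37.22 = 8.831.
Resistance heating needs Ẇ_res = Q̇_H = 3.890 kW; the reversible heat pump needs only Ẇ_hp = Q̇_H/COP = 0.4405 kW.
Saving = 3.890 − 0.4405 = 3.450 kW.

3.45 kW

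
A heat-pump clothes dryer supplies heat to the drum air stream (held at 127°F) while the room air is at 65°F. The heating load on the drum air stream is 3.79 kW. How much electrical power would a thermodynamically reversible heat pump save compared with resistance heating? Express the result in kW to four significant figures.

In absolute terms T_C = 291.48 K and T_H = 325.93 K, so ΔT = 34.44 K.
COP_Carnot = T_H/ΔT = 325.93/34.44 = 9.462.
Resistance heating needs Ẇ_res = Q̇_H = 3.790 kW; the reversible heat pump needs only Ẇ_hp = Q̇_H/COP = 0.4005 kW.
Saving = 3.790 − 0.4005 = 3.389 kW.

3.389 kW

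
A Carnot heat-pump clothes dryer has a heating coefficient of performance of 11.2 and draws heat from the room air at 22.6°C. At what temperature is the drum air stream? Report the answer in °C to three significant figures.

COP_HP = T_H/(T_H − T_C) rearranges to T_H = COP·T_C/(COP − 1).
With T_C = 295.75 K, T_H = 11.2 × 295.75/10.20 = 324.75 K.
Converting, 324.75 K = 51.60°C.

51.6 °C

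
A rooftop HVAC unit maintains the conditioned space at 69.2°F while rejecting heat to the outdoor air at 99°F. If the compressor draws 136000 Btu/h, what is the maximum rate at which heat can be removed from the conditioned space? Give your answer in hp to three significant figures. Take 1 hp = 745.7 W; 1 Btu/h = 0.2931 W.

In absolute terms T_C = 293.82 K and T_H = 310.37 K, so ΔT = 16.56 K.
COP_Carnot = T_C/ΔT = 293.82/16.56 = 17.75.
Q̇_max = COP_Carnot × Ẇ = 17.75 × 136000 Btu/h = 2414000 Btu/h = 948.7 hp.

949 hp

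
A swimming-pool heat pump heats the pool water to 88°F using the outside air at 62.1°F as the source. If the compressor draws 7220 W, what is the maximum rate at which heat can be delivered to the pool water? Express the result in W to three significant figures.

153000 W

In absolute terms T_C = 289.87 K and T_H = 304.26 K, so ΔT = 14.39 K.
COP_Carnot = T_H/ΔT = 304.26/14.39 = 21.15.
Q̇_max = COP_Carnot × Ẇ = 21.15 × 7220 W = 152700 W.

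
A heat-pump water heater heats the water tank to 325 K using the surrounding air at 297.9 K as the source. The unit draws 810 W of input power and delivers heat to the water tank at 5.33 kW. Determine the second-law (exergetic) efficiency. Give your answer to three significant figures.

Converting, Q̇_H = 5.330 kW = 5330 W, so COP_actual = Q̇_H/Ẇ = 5330/810.0 = 6.580.
The reservoir spacing is ΔT = 325 − 297.9 = 27.10 K.
COP_Carnot = T_H/ΔT = 325.00/27.10 = 11.99.
η_II = COP_actual/COP_Carnot = 6.580/11.99 = 0.5487.

0.549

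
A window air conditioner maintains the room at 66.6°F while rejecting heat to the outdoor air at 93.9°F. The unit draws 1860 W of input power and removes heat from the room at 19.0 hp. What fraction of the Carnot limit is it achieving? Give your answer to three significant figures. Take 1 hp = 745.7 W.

Converting, Q̇_C = 19.00 hp = 14170 W, so COP_actual = Q̇_C/Ẇ = 14170/1860 = 7.617.
In absolute terms T_C = 292.37 K and T_H = 307.54 K, so ΔT = 15.17 K.
COP_Carnot = T_C/ΔT = 292.37/15.17 = 19.28.
η_II = COP_actual/COP_Carnot = 7.617/19.28 = 0.3951.

0.395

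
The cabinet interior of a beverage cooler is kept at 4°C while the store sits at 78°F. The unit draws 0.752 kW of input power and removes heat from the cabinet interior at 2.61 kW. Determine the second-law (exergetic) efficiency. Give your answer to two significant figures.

0.27

COP_actual = Q̇_C/Ẇ = 2.610/0.7520 = 3.471.
In absolute terms T_C = 277.15 K and T_H = 298.71 K, so ΔT = 21.56 K.
COP_Carnot = T_C/ΔT = 277.15/21.56 = 12.86.
η_II = COP_actual/COP_Carnot = 3.471/12.86 = 0.2699.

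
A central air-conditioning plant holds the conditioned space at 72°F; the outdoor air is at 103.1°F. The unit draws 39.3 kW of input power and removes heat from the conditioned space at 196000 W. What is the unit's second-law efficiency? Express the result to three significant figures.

0.292

Converting, Q̇_C = 196000 W = 196.0 kW, so COP_actual = Q̇_C/Ẇ = 196.0/39.30 = 4.987.
In absolute terms T_C = 295.37 K and T_H = 312.65 K, so ΔT = 17.28 K.
COP_Carnot = T_C/ΔT = 295.37/17.28 = 17.10.
η_II = COP_actual/COP_Carnot = 4.987/17.10 = 0.2917.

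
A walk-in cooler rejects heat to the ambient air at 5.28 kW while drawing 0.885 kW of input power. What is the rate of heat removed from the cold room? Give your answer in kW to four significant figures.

4.395 kW

For a cyclic device the first law requires Q̇_H = Q̇_C + Ẇ.
Q̇_C = Q̇_H − Ẇ = 4.395 kW.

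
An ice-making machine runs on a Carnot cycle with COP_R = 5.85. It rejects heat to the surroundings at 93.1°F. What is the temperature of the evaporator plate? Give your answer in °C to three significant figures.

-10.9 °C

For a Carnot refrigerator COP_R = T_C/(T_H − T_C), so T_C = COP·T_H/(1 + COP).
With T_H = 307.09 K, T_C = 5.85 × 307.09/6.850 = 262.26 K.
Converting, 262.26 K = -10.89°C.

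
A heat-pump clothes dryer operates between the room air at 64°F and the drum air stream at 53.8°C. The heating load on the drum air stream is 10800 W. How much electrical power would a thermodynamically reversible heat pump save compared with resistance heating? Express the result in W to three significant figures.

9610 W

In absolute terms T_C = 290.93 K and T_H = 326.95 K, so ΔT = 36.02 K.
COP_Carnot = T_H/ΔT = 326.95/36.02 = 9.076.
Resistance heating needs Ẇ_res = Q̇_H = 10800 W; the reversible heat pump needs only Ẇ_hp = Q̇_H/COP = 1190 W.
Saving = 10800 − 1190 = 9610 W.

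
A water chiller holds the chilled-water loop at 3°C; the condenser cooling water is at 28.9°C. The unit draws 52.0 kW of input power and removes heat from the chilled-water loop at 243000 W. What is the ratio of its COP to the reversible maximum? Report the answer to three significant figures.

Converting, Q̇_C = 243000 W = 243.0 kW, so COP_actual = Q̇_C/Ẇ = 243.0/52.00 = 4.673.
In absolute terms T_C = 276.15 K and T_H = 302.05 K, so ΔT = 25.90 K.
COP_Carnot = T_C/ΔT = 276.15/25.90 = 10.66.
η_II = COP_actual/COP_Carnot = 4.673/10.66 = 0.4383.

0.438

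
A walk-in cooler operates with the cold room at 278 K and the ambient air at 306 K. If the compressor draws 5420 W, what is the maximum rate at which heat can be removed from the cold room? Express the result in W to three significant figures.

The reservoir spacing is ΔT = 306 − 278 = 28.00 K.
COP_Carnot = T_C/ΔT = 278.00/28.00 = 9.929.
Q̇_max = COP_Carnot × Ẇ = 9.929 × 5420 W = 53810 W.

53800 W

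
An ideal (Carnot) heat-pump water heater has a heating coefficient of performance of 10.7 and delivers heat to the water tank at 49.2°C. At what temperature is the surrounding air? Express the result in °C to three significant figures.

COP_HP = T_H/(T_H − T_C) gives T_H − T_C = T_H/COP.
With T_H = 322.35 K, T_C = 322.35 × (1 − 1/10.7) = 292.22 K.
Converting, 292.22 K = 19.07°C.

19.1 °C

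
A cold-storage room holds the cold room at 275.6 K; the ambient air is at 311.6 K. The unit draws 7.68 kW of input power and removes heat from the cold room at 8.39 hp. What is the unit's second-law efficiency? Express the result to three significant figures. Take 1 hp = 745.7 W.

Converting, Q̇_C = 8.390 hp = 6.256 kW, so COP_actual = Q̇_C/Ẇ = 6.256/7.680 = 0.8146.
The reservoir spacing is ΔT = 311.6 − 275.6 = 36.00 K.
COP_Carnot = T_C/ΔT = 275.60/36.00 = 7.656.
η_II = COP_actual/COP_Carnot = 0.8146/7.656 = 0.1064.

0.106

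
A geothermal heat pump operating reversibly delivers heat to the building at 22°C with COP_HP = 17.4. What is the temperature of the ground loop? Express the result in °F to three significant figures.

41.1 °F

COP_HP = T_H/(T_H − T_C) gives T_H − T_C = T_H/COP.
With T_H = 295.15 K, T_C = 295.15 × (1 − 1/17.4) = 278.19 K.
Converting, 278.19 K = 41.07°F.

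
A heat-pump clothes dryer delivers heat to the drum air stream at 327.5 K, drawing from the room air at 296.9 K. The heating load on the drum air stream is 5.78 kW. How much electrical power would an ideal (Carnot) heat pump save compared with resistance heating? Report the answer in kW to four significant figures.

The reservoir spacing is ΔT = 327.5 − 296.9 = 30.60 K.
COP_Carnot = T_H/ΔT = 327.50/30.60 = 10.70.
Resistance heating needs Ẇ_res = Q̇_H = 5.780 kW; the reversible heat pump needs only Ẇ_hp = Q̇_H/COP = 0.5401 kW.
Saving = 5.780 − 0.5401 = 5.240 kW.

5.240 kW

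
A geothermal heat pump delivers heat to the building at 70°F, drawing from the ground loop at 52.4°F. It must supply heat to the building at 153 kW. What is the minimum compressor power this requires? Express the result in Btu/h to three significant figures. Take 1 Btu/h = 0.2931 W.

In absolute terms T_C = 284.48 K and T_H = 294.26 K, so ΔT = 9.778 K.
COP_Carnot = T_H/ΔT = 294.26/9.778 = 30.09.
Ẇ_min = Q̇/COP_Carnot = 153.0/30.09 = 5.084 kW = 17350 Btu/h.

17300 Btu/h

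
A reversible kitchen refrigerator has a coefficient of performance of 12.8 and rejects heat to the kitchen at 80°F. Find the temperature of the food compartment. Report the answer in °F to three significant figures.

40.9 °F

For a Carnot refrigerator COP_R = T_C/(T_H − T_C), so T_C = COP·T_H/(1 + COP).
With T_H = 299.82 K, T_C = 12.8 × 299.82/13.80 = 278.09 K.
Converting, 278.09 K = 40.89°F.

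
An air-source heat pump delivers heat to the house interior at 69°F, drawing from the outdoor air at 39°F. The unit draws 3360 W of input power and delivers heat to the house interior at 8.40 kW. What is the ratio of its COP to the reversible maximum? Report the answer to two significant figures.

0.14

Converting, Q̇_H = 8.400 kW = 8400 W, so COP_actual = Q̇_H/Ẇ = 8400/3360 = 2.500.
In absolute terms T_C = 277.04 K and T_H = 293.71 K, so ΔT = 16.67 K.
COP_Carnot = T_H/ΔT = 293.71/16.67 = 17.62.
η_II = COP_actual/COP_Carnot = 2.500/17.62 = 0.1419.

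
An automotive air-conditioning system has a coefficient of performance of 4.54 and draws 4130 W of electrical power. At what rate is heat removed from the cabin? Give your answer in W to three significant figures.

18800 W

Q̇_C = COP × Ẇ = 4.54 × 4130 = 18750 W.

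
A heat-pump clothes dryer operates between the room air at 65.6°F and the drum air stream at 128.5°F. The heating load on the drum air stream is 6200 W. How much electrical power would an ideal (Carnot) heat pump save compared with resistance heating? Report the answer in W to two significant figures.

5500 W

In absolute terms T_C = 291.82 K and T_H = 326.76 K, so ΔT = 34.94 K.
COP_Carnot = T_H/ΔT = 326.76/34.94 = 9.351.
Resistance heating needs Ẇ_res = Q̇_H = 6200 W; the reversible heat pump needs only Ẇ_hp = Q̇_H/COP = 663.0 W.
Saving = 6200 − 663.0 = 5537 W.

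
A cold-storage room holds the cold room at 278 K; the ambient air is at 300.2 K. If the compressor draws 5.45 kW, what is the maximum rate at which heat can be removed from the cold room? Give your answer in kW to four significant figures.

68.25 kW

The reservoir spacing is ΔT = 300.2 − 278 = 22.20 K.
COP_Carnot = T_C/ΔT = 278.00/22.20 = 12.52.
Q̇_max = COP_Carnot × Ẇ = 12.52 × 5.450 kW = 68.25 kW.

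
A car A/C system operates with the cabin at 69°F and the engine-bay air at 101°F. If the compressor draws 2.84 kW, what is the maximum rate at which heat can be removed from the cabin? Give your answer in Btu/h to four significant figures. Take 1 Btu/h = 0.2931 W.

160100 Btu/h

In absolute terms T_C = 293.71 K and T_H = 311.48 K, so ΔT = 17.78 K.
COP_Carnot = T_C/ΔT = 293.71/17.78 = 16.52.
Q̇_max = COP_Carnot × Ẇ = 16.52 × 2.840 kW = 46.92 kW = 160100 Btu/h.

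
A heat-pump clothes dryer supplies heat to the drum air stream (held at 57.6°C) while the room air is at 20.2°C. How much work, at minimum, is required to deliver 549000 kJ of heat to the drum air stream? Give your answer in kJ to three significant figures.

In absolute terms T_C = 293.35 K and T_H = 330.75 K, so ΔT = 37.40 K.
The reversible limit is COP_HP = T_H/ΔT = 8.844, so W_min = Q_H/COP = Q_H·ΔT/T_H.
W_min = 549000 × 37.40/330.75 = 62080 kJ.

62100 kJ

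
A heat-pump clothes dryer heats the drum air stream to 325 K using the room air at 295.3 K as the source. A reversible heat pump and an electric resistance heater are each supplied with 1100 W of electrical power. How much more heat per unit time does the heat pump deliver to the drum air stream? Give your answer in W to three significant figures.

10900 W

The reservoir spacing is ΔT = 325 − 295.3 = 29.70 K.
COP_Carnot = T_H/ΔT = 325.00/29.70 = 10.94.
The heat pump delivers Q̇_H = COP × Ẇ = 12040 W; the resistance heater delivers Ẇ = 1100 W.
Extra = (COP − 1)·Ẇ = 10940 W.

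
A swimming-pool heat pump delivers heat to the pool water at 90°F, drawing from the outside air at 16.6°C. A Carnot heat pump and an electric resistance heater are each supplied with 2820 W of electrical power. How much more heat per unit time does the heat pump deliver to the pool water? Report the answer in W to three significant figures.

In absolute terms T_C = 289.75 K and T_H = 305.37 K, so ΔT = 15.62 K.
COP_Carnot = T_H/ΔT = 305.37/15.62 = 19.55.
The heat pump delivers Q̇_H = COP × Ẇ = 55120 W; the resistance heater delivers Ẇ = 2820 W.
Extra = (COP − 1)·Ẇ = 52300 W.

52300 W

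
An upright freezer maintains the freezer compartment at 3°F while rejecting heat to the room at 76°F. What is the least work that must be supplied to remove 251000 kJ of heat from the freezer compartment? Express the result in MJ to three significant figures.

In absolute terms T_C = 257.04 K and T_H = 297.59 K, so ΔT = 40.56 K.
The reversible limit is COP_R = T_C/ΔT = 6.338, so W_min = Q_C/COP = Q_C·ΔT/T_C.
W_min = 251000 × 40.56/257.04 = 39600 kJ = 39.60 MJ.

39.6 MJ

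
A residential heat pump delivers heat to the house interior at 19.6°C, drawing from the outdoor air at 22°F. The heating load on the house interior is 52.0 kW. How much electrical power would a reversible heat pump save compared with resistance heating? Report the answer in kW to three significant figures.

47.5 kW

In absolute terms T_C = 267.59 K and T_H = 292.75 K, so ΔT = 25.16 K.
COP_Carnot = T_H/ΔT = 292.75/25.16 = 11.64.
Resistance heating needs Ẇ_res = Q̇_H = 52.00 kW; the reversible heat pump needs only Ẇ_hp = Q̇_H/COP = 4.468 kW.
Saving = 52.00 − 4.468 = 47.53 kW.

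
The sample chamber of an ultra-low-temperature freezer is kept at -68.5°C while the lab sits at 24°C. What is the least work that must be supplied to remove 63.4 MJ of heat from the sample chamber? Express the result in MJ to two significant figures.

In absolute terms T_C = 204.65 K and T_H = 297.15 K, so ΔT = 92.50 K.
The reversible limit is COP_R = T_C/ΔT = 2.212, so W_min = Q_C/COP = Q_C·ΔT/T_C.
W_min = 63.40 × 92.50/204.65 = 28.66 MJ.

29 MJ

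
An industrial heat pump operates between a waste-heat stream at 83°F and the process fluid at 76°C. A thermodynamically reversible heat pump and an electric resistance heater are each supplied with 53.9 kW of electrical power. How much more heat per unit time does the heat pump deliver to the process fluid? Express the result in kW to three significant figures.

In absolute terms T_C = 301.48 K and T_H = 349.15 K, so ΔT = 47.67 K.
COP_Carnot = T_H/ΔT = 349.15/47.67 = 7.325.
The heat pump delivers Q̇_H = COP × Ẇ = 394.8 kW; the resistance heater delivers Ẇ = 53.90 kW.
Extra = (COP − 1)·Ẇ = 340.9 kW.

341 kW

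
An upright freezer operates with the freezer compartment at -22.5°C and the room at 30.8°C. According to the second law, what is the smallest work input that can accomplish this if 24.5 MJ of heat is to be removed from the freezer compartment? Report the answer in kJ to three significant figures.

5210 kJ

In absolute terms T_C = 250.65 K and T_H = 303.95 K, so ΔT = 53.30 K.
The reversible limit is COP_R = T_C/ΔT = 4.703, so W_min = Q_C/COP = Q_C·ΔT/T_C.
W_min = 24.50 × 53.30/250.65 = 5.210 MJ = 5210 kJ.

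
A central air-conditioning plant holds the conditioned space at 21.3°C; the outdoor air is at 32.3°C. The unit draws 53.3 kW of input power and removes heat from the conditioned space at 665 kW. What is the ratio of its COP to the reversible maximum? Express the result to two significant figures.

0.47

COP_actual = Q̇_C/Ẇ = 665.0/53.30 = 12.48.
In absolute terms T_C = 294.45 K and T_H = 305.45 K, so ΔT = 11.00 K.
COP_Carnot = T_C/ΔT = 294.45/11.00 = 26.77.
η_II = COP_actual/COP_Carnot = 12.48/26.77 = 0.4661.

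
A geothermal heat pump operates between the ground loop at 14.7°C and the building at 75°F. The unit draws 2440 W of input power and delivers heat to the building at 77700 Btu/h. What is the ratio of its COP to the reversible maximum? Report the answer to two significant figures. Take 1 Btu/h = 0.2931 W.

Converting, Q̇_H = 77700 Btu/h = 22770 W, so COP_actual = Q̇_H/Ẇ = 22770/2440 = 9.334.
In absolute terms T_C = 287.85 K and T_H = 297.04 K, so ΔT = 9.189 K.
COP_Carnot = T_H/ΔT = 297.04/9.189 = 32.33.
η_II = COP_actual/COP_Carnot = 9.334/32.33 = 0.2887.

0.29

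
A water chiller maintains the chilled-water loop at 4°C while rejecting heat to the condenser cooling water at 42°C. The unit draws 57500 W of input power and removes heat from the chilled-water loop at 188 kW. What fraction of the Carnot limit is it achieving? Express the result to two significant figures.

Converting, Q̇_C = 188.0 kW = 188000 W, so COP_actual = Q̇_C/Ẇ = 188000/57500 = 3.270.
In absolute terms T_C = 277.15 K and T_H = 315.15 K, so ΔT = 38.00 K.
COP_Carnot = T_C/ΔT = 277.15/38.00 = 7.293.
η_II = COP_actual/COP_Carnot = 3.270/7.293 = 0.4483.

0.45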